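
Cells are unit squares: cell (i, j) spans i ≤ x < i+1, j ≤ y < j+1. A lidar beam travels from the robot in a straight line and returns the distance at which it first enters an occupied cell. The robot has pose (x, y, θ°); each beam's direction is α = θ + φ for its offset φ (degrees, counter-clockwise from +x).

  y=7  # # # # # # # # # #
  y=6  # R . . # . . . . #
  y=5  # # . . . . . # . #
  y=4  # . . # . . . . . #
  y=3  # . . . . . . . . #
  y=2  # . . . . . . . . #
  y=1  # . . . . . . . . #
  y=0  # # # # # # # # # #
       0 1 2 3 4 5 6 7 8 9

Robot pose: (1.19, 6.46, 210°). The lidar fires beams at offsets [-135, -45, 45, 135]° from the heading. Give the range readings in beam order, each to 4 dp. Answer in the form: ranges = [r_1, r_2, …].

ranges = [0.5590, 0.1967, 0.4762, 8.0855]

beam 1: φ=-135°, α=75°
  dir = (cos 75°, sin 75°) = (0.2588, 0.9659); from cell (1,6)
  next x-line at t=3.1296, next y-line at t=0.5590; Δt_x=3.8637, Δt_y=1.0353
    y: enter (1,7) at t=0.5590 ← occupied
  → r_1 = 0.5590
beam 2: φ=-45°, α=165°
  dir = (cos 165°, sin 165°) = (-0.9659, 0.2588); from cell (1,6)
  next x-line at t=0.1967, next y-line at t=2.0864; Δt_x=1.0353, Δt_y=3.8637
    x: enter (0,6) at t=0.1967 ← occupied
  → r_2 = 0.1967
beam 3: φ=45°, α=255°
  dir = (cos 255°, sin 255°) = (-0.2588, -0.9659); from cell (1,6)
  next x-line at t=0.7341, next y-line at t=0.4762; Δt_x=3.8637, Δt_y=1.0353
    y: enter (1,5) at t=0.4762 ← occupied
  → r_3 = 0.4762
beam 4: φ=135°, α=345°
  dir = (cos 345°, sin 345°) = (0.9659, -0.2588); from cell (1,6)
  next x-line at t=0.8386, next y-line at t=1.7773; Δt_x=1.0353, Δt_y=3.8637
    x: enter (2,6) at t=0.8386
    y: enter (2,5) at t=1.7773
    x: enter (3,5) at t=1.8738
    x: enter (4,5) at t=2.9091
    x: enter (5,5) at t=3.9444
    x: enter (6,5) at t=4.9797
    y: enter (6,4) at t=5.6410
    x: enter (7,4) at t=6.0150
    x: enter (8,4) at t=7.0502
    x: enter (9,4) at t=8.0855 ← occupied
  → r_4 = 8.0855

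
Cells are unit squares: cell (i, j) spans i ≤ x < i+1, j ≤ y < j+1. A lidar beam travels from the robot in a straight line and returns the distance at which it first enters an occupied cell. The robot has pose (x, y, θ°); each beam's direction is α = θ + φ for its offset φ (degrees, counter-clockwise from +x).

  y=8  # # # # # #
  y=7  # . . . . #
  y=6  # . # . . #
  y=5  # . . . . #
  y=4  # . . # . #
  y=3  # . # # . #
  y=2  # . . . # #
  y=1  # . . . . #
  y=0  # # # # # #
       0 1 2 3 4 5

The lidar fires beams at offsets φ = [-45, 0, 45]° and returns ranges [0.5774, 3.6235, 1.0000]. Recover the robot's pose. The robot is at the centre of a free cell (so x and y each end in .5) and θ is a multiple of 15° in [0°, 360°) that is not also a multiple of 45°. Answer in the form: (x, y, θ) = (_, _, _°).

The pose lattice has 23·16 = 368 candidates. Test each by forward raycasting.
  (1.5, 3.5, 195°): beam 2 = 0.5176 ≠ 3.6235 ✗
  (3.5, 2.5, 345°): beam 1 = 1.7321 ≠ 0.5774 ✗
  (1.5, 3.5, 300°): beam 1 = 1.9319 ≠ 0.5774 ✗
  (1.5, 3.5, 30°): beam 1 = 0.5176 ≠ 0.5774 ✗
  (1.5, 1.5, 210°): beam 1 = 0.5176 ≠ 0.5774 ✗
  …
  (4.5, 1.5, 165°): r_1=0.5774, r_2=3.6235, r_3=1.0000 — all match ✓
Only this pose fits every beam.

(x, y, θ) = (4.5, 1.5, 165°)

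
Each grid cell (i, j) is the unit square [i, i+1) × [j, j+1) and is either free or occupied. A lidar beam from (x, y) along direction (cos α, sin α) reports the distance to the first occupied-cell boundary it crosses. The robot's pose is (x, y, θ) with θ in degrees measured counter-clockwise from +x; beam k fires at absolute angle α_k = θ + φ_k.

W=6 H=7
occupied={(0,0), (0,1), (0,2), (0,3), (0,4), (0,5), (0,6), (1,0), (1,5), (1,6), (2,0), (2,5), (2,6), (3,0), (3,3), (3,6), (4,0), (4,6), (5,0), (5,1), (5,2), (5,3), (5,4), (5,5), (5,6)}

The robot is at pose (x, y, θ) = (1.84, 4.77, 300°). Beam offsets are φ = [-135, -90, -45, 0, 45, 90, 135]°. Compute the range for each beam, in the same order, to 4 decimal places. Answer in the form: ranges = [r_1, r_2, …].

ranges = [0.8696, 0.9699, 3.2455, 4.3532, 3.2715, 0.4600, 0.2381]

beam 1: φ=-135°, α=165°
  cosα=-0.9659 sinα=0.2588 | (1,4) | tMaxX 0.8696 tMaxY 0.8887 | tΔX 1.0353 tΔY 3.8637
    t=0.8696 [x] (0,4) — stop
  → r_1 = 0.8696
beam 2: φ=-90°, α=210°
  cosα=-0.8660 sinα=-0.5000 | (1,4) | tMaxX 0.9699 tMaxY 1.5400 | tΔX 1.1547 tΔY 2.0000
    t=0.9699 [x] (0,4) — stop
  → r_2 = 0.9699
beam 3: φ=-45°, α=255°
  cosα=-0.2588 sinα=-0.9659 | (1,4) | tMaxX 3.2455 tMaxY 0.7972 | tΔX 3.8637 tΔY 1.0353
    t=0.7972 [y] (1,3)
    t=1.8324 [y] (1,2)
    t=2.8677 [y] (1,1)
    t=3.2455 [x] (0,1) — stop
  → r_3 = 3.2455
beam 4: φ=0°, α=300°
  cosα=0.5000 sinα=-0.8660 | (1,4) | tMaxX 0.3200 tMaxY 0.8891 | tΔX 2.0000 tΔY 1.1547
    t=0.3200 [x] (2,4)
    t=0.8891 [y] (2,3)
    t=2.0438 [y] (2,2)
    t=2.3200 [x] (3,2)
    t=3.1985 [y] (3,1)
    t=4.3200 [x] (4,1)
    t=4.3532 [y] (4,0) — stop
  → r_4 = 4.3532
beam 5: φ=45°, α=345°
  cosα=0.9659 sinα=-0.2588 | (1,4) | tMaxX 0.1656 tMaxY 2.9751 | tΔX 1.0353 tΔY 3.8637
    t=0.1656 [x] (2,4)
    t=1.2009 [x] (3,4)
    t=2.2362 [x] (4,4)
    t=2.9751 [y] (4,3)
    t=3.2715 [x] (5,3) — stop
  → r_5 = 3.2715
beam 6: φ=90°, α=30°
  cosα=0.8660 sinα=0.5000 | (1,4) | tMaxX 0.1848 tMaxY 0.4600 | tΔX 1.1547 tΔY 2.0000
    t=0.1848 [x] (2,4)
    t=0.4600 [y] (2,5) — stop
  → r_6 = 0.4600
beam 7: φ=135°, α=75°
  cosα=0.2588 sinα=0.9659 | (1,4) | tMaxX 0.6182 tMaxY 0.2381 | tΔX 3.8637 tΔY 1.0353
    t=0.2381 [y] (1,5) — stop
  → r_7 = 0.2381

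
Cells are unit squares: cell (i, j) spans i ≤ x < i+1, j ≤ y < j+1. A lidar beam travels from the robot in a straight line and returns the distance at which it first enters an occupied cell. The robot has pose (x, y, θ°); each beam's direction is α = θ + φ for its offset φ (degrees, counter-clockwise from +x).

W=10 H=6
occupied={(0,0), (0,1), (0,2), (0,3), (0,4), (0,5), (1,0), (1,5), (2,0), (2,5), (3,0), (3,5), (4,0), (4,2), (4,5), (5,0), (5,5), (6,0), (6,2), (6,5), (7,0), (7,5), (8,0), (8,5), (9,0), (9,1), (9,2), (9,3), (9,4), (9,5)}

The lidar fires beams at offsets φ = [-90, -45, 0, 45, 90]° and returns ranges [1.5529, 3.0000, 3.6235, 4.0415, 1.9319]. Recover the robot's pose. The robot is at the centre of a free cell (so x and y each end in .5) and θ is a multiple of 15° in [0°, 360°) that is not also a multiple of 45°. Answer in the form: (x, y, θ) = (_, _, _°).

Candidates: 30 free-cell centres × 16 headings = 480 poses. Raycast each; keep the one whose scan matches to 4 dp.
  (6.5, 4.5, 60°): beam 1 = 2.8868 ≠ 1.5529 ✗
  (8.5, 3.5, 105°): beam 1 = 0.5176 ≠ 1.5529 ✗
  (1.5, 3.5, 210°): beam 1 = 1.0000 ≠ 1.5529 ✗
  (8.5, 4.5, 120°): beam 1 = 0.5774 ≠ 1.5529 ✗
  …
  (2.5, 4.5, 285°): r_1=1.5529, r_2=3.0000, r_3=3.6235, r_4=4.0415, r_5=1.9319 — all match ✓
Unique over the lattice → pose = (2.5, 4.5, 285°).

(x, y, θ) = (2.5, 4.5, 285°)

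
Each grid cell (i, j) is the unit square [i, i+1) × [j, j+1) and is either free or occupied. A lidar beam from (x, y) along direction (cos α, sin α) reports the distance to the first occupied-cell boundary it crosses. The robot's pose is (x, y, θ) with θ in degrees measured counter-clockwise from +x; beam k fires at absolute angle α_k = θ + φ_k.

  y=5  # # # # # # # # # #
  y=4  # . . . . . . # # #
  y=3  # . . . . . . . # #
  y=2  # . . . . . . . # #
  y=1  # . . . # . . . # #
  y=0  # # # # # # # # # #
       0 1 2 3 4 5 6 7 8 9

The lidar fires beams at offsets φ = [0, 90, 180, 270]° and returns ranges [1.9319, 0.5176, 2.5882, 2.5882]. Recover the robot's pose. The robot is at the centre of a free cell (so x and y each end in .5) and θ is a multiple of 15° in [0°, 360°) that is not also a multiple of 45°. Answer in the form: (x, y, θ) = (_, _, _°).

(x, y, θ) = (3.5, 4.5, 15°)

The pose lattice has 26·16 = 416 candidates. Test each by forward raycasting.
  (6.5, 2.5, 15°): beam 1 = 1.5529 ≠ 1.9319 ✗
  (1.5, 2.5, 165°): beam 1 = 0.5176 ≠ 1.9319 ✗
  (1.5, 4.5, 210°): beam 1 = 0.5774 ≠ 1.9319 ✗
  (3.5, 3.5, 255°): beam 1 = 2.5882 ≠ 1.9319 ✗
  …
  (3.5, 4.5, 15°): r_1=1.9319, r_2=0.5176, r_3=2.5882, r_4=2.5882 — all match ✓
No second candidate reproduces the full scan.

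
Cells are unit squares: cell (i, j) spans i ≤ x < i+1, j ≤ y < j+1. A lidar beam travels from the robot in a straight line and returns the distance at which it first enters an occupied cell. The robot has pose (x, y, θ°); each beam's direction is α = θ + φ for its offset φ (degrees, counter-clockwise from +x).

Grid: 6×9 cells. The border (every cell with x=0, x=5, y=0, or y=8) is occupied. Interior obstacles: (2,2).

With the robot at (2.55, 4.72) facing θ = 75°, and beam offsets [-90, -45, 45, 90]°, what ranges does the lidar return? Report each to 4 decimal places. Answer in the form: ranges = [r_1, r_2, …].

beam 1: φ=-90°, α=345°
  dir = (cos 345°, sin 345°) = (0.9659, -0.2588); from cell (2,4)
  next x-line at t=0.4659, next y-line at t=2.7819; Δt_x=1.0353, Δt_y=3.8637
    x: enter (3,4) at t=0.4659
    x: enter (4,4) at t=1.5012
    x: enter (5,4) at t=2.5364 ← occupied
  → r_1 = 2.5364
beam 2: φ=-45°, α=30°
  dir = (cos 30°, sin 30°) = (0.8660, 0.5000); from cell (2,4)
  next x-line at t=0.5196, next y-line at t=0.5600; Δt_x=1.1547, Δt_y=2.0000
    x: enter (3,4) at t=0.5196
    y: enter (3,5) at t=0.5600
    x: enter (4,5) at t=1.6743
    y: enter (4,6) at t=2.5600
    x: enter (5,6) at t=2.8290 ← occupied
  → r_2 = 2.8290
beam 3: φ=45°, α=120°
  dir = (cos 120°, sin 120°) = (-0.5000, 0.8660); from cell (2,4)
  next x-line at t=1.1000, next y-line at t=0.3233; Δt_x=2.0000, Δt_y=1.1547
    y: enter (2,5) at t=0.3233
    x: enter (1,5) at t=1.1000
    y: enter (1,6) at t=1.4780
    y: enter (1,7) at t=2.6327
    x: enter (0,7) at t=3.1000 ← occupied
  → r_3 = 3.1000
beam 4: φ=90°, α=165°
  dir = (cos 165°, sin 165°) = (-0.9659, 0.2588); from cell (2,4)
  next x-line at t=0.5694, next y-line at t=1.0818; Δt_x=1.0353, Δt_y=3.8637
    x: enter (1,4) at t=0.5694
    y: enter (1,5) at t=1.0818
    x: enter (0,5) at t=1.6047 ← occupied
  → r_4 = 1.6047

ranges = [2.5364, 2.8290, 3.1000, 1.6047]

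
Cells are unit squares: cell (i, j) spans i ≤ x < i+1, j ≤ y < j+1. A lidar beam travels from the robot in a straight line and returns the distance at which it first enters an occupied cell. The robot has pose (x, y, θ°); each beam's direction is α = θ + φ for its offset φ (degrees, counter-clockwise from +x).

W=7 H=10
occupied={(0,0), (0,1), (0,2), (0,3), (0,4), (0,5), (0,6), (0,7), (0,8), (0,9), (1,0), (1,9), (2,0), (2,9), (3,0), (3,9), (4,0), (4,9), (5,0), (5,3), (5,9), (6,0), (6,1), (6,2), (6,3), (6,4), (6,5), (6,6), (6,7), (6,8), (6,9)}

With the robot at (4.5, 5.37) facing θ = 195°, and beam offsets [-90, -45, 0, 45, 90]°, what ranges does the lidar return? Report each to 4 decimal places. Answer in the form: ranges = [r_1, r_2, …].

beam 1: φ=-90°, α=105°
  direction (-0.2588, 0.9659); cell (4,5); t to first gridline: x 1.9319, y 0.6522 (then +3.8637 / +1.0353)
    (4,6) via y @ 0.6522
    (4,7) via y @ 1.6875
    (3,7) via x @ 1.9319
    (3,8) via y @ 2.7228
    (3,9) via y @ 3.7581  # hit
  → r_1 = 3.7581
beam 2: φ=-45°, α=150°
  direction (-0.8660, 0.5000); cell (4,5); t to first gridline: x 0.5774, y 1.2600 (then +1.1547 / +2.0000)
    (3,5) via x @ 0.5774
    (3,6) via y @ 1.2600
    (2,6) via x @ 1.7321
    (1,6) via x @ 2.8868
    (1,7) via y @ 3.2600
    (0,7) via x @ 4.0415  # hit
  → r_2 = 4.0415
beam 3: φ=0°, α=195°
  direction (-0.9659, -0.2588); cell (4,5); t to first gridline: x 0.5176, y 1.4296 (then +1.0353 / +3.8637)
    (3,5) via x @ 0.5176
    (3,4) via y @ 1.4296
    (2,4) via x @ 1.5529
    (1,4) via x @ 2.5882
    (0,4) via x @ 3.6235  # hit
  → r_3 = 3.6235
beam 4: φ=45°, α=240°
  direction (-0.5000, -0.8660); cell (4,5); t to first gridline: x 1.0000, y 0.4272 (then +2.0000 / +1.1547)
    (4,4) via y @ 0.4272
    (3,4) via x @ 1.0000
    (3,3) via y @ 1.5819
    (3,2) via y @ 2.7366
    (2,2) via x @ 3.0000
    (2,1) via y @ 3.8913
    (1,1) via x @ 5.0000
    (1,0) via y @ 5.0460  # hit
  → r_4 = 5.0460
beam 5: φ=90°, α=285°
  direction (0.2588, -0.9659); cell (4,5); t to first gridline: x 1.9319, y 0.3831 (then +3.8637 / +1.0353)
    (4,4) via y @ 0.3831
    (4,3) via y @ 1.4183
    (5,3) via x @ 1.9319  # hit
  → r_5 = 1.9319

ranges = [3.7581, 4.0415, 3.6235, 5.0460, 1.9319]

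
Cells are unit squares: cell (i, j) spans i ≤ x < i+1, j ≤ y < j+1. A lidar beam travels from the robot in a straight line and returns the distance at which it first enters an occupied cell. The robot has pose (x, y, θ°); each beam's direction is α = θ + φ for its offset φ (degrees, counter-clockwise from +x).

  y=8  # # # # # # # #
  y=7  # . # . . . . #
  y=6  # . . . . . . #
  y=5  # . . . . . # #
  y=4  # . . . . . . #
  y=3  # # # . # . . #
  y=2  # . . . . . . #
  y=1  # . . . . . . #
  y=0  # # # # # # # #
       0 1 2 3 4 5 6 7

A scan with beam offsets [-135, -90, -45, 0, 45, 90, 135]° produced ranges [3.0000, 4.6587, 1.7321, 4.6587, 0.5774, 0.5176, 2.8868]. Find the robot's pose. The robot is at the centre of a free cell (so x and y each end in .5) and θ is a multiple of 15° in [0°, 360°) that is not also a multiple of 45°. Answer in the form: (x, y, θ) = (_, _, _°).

Candidates: 37 free-cell centres × 16 headings = 592 poses. Raycast each; keep the one whose scan matches to 4 dp.
  (1.5, 2.5, 165°): beam 1 = 1.0000 ≠ 3.0000 ✗
  (5.5, 1.5, 165°): beam 1 = 1.7321 ≠ 3.0000 ✗
  (2.5, 2.5, 300°): beam 1 = 1.5529 ≠ 3.0000 ✗
  (5.5, 3.5, 150°): beam 1 = 1.5529 ≠ 3.0000 ✗
  …
  (5.5, 5.5, 285°): r_1=3.0000, r_2=4.6587, r_3=1.7321, r_4=4.6587, r_5=0.5774, r_6=0.5176, r_7=2.8868 — all match ✓
Unique over the lattice → pose = (5.5, 5.5, 285°).

(x, y, θ) = (5.5, 5.5, 285°)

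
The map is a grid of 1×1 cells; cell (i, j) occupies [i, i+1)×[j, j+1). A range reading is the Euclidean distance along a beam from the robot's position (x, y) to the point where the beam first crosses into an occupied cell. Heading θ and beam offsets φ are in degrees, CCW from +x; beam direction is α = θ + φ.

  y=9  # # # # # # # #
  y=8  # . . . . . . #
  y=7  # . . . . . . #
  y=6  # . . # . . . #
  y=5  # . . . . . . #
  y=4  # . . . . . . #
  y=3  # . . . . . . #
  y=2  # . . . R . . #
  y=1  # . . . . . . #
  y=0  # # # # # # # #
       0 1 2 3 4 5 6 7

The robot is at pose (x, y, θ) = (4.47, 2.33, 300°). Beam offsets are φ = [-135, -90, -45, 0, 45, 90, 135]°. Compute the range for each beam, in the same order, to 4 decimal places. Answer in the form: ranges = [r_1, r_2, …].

ranges = [3.5924, 2.6600, 1.3769, 1.5358, 2.6192, 2.9214, 6.9053]

beam 1: φ=-135°, α=165°
  cosα=-0.9659 sinα=0.2588 | (4,2) | tMaxX 0.4866 tMaxY 2.5887 | tΔX 1.0353 tΔY 3.8637
    t=0.4866 [x] (3,2)
    t=1.5219 [x] (2,2)
    t=2.5571 [x] (1,2)
    t=2.5887 [y] (1,3)
    t=3.5924 [x] (0,3) — stop
  → r_1 = 3.5924
beam 2: φ=-90°, α=210°
  cosα=-0.8660 sinα=-0.5000 | (4,2) | tMaxX 0.5427 tMaxY 0.6600 | tΔX 1.1547 tΔY 2.0000
    t=0.5427 [x] (3,2)
    t=0.6600 [y] (3,1)
    t=1.6974 [x] (2,1)
    t=2.6600 [y] (2,0) — stop
  → r_2 = 2.6600
beam 3: φ=-45°, α=255°
  cosα=-0.2588 sinα=-0.9659 | (4,2) | tMaxX 1.8159 tMaxY 0.3416 | tΔX 3.8637 tΔY 1.0353
    t=0.3416 [y] (4,1)
    t=1.3769 [y] (4,0) — stop
  → r_3 = 1.3769
beam 4: φ=0°, α=300°
  cosα=0.5000 sinα=-0.8660 | (4,2) | tMaxX 1.0600 tMaxY 0.3811 | tΔX 2.0000 tΔY 1.1547
    t=0.3811 [y] (4,1)
    t=1.0600 [x] (5,1)
    t=1.5358 [y] (5,0) — stop
  → r_4 = 1.5358
beam 5: φ=45°, α=345°
  cosα=0.9659 sinα=-0.2588 | (4,2) | tMaxX 0.5487 tMaxY 1.2750 | tΔX 1.0353 tΔY 3.8637
    t=0.5487 [x] (5,2)
    t=1.2750 [y] (5,1)
    t=1.5840 [x] (6,1)
    t=2.6192 [x] (7,1) — stop
  → r_5 = 2.6192
beam 6: φ=90°, α=30°
  cosα=0.8660 sinα=0.5000 | (4,2) | tMaxX 0.6120 tMaxY 1.3400 | tΔX 1.1547 tΔY 2.0000
    t=0.6120 [x] (5,2)
    t=1.3400 [y] (5,3)
    t=1.7667 [x] (6,3)
    t=2.9214 [x] (7,3) — stop
  → r_6 = 2.9214
beam 7: φ=135°, α=75°
  cosα=0.2588 sinα=0.9659 | (4,2) | tMaxX 2.0478 tMaxY 0.6936 | tΔX 3.8637 tΔY 1.0353
    t=0.6936 [y] (4,3)
    t=1.7289 [y] (4,4)
    t=2.0478 [x] (5,4)
    t=2.7642 [y] (5,5)
    t=3.7995 [y] (5,6)
    t=4.8347 [y] (5,7)
    t=5.8700 [y] (5,8)
    t=5.9115 [x] (6,8)
    t=6.9053 [y] (6,9) — stop
  → r_7 = 6.9053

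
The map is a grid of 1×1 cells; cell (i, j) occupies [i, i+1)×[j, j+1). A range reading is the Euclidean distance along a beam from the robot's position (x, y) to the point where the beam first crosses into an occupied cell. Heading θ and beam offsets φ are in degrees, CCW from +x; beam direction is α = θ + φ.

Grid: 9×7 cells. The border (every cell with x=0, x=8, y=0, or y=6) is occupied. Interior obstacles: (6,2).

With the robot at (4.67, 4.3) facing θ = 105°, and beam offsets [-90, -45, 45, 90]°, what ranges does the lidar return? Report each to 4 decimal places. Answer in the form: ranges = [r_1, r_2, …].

beam 1: φ=-90°, α=15°
  d=(0.9659,0.2588)  start (4,4)  tX=0.3416 tY=2.7046  stride 1/|dx|=1.0353 1/|dy|=3.8637
    cross x-line → (5,4), t=0.3416
    cross x-line → (6,4), t=1.3769
    cross x-line → (7,4), t=2.4122
    cross y-line → (7,5), t=2.7046
    cross x-line → (8,5), t=3.4475 (wall)
  → r_1 = 3.4475
beam 2: φ=-45°, α=60°
  d=(0.5000,0.8660)  start (4,4)  tX=0.6600 tY=0.8083  stride 1/|dx|=2.0000 1/|dy|=1.1547
    cross x-line → (5,4), t=0.6600
    cross y-line → (5,5), t=0.8083
    cross y-line → (5,6), t=1.9630 (wall)
  → r_2 = 1.9630
beam 3: φ=45°, α=150°
  d=(-0.8660,0.5000)  start (4,4)  tX=0.7736 tY=1.4000  stride 1/|dx|=1.1547 1/|dy|=2.0000
    cross x-line → (3,4), t=0.7736
    cross y-line → (3,5), t=1.4000
    cross x-line → (2,5), t=1.9283
    cross x-line → (1,5), t=3.0831
    cross y-line → (1,6), t=3.4000 (wall)
  → r_3 = 3.4000
beam 4: φ=90°, α=195°
  d=(-0.9659,-0.2588)  start (4,4)  tX=0.6936 tY=1.1591  stride 1/|dx|=1.0353 1/|dy|=3.8637
    cross x-line → (3,4), t=0.6936
    cross y-line → (3,3), t=1.1591
    cross x-line → (2,3), t=1.7289
    cross x-line → (1,3), t=2.7642
    cross x-line → (0,3), t=3.7995 (wall)
  → r_4 = 3.7995

ranges = [3.4475, 1.9630, 3.4000, 3.7995]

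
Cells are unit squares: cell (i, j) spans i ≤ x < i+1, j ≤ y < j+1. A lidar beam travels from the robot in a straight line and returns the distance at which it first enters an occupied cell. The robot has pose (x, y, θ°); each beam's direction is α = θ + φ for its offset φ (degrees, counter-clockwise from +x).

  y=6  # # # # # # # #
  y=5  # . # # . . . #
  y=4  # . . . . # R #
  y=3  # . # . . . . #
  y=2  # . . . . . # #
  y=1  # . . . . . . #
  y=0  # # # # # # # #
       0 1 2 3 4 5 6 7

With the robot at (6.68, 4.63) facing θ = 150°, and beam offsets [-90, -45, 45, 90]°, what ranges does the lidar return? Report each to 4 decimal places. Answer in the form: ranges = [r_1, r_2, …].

ranges = [0.6400, 1.4183, 0.7040, 4.1916]

beam 1: φ=-90°, α=60°
  dir = (cos 60°, sin 60°) = (0.5000, 0.8660); from cell (6,4)
  next x-line at t=0.6400, next y-line at t=0.4272; Δt_x=2.0000, Δt_y=1.1547
    y: enter (6,5) at t=0.4272
    x: enter (7,5) at t=0.6400 ← occupied
  → r_1 = 0.6400
beam 2: φ=-45°, α=105°
  dir = (cos 105°, sin 105°) = (-0.2588, 0.9659); from cell (6,4)
  next x-line at t=2.6273, next y-line at t=0.3831; Δt_x=3.8637, Δt_y=1.0353
    y: enter (6,5) at t=0.3831
    y: enter (6,6) at t=1.4183 ← occupied
  → r_2 = 1.4183
beam 3: φ=45°, α=195°
  dir = (cos 195°, sin 195°) = (-0.9659, -0.2588); from cell (6,4)
  next x-line at t=0.7040, next y-line at t=2.4341; Δt_x=1.0353, Δt_y=3.8637
    x: enter (5,4) at t=0.7040 ← occupied
  → r_3 = 0.7040
beam 4: φ=90°, α=240°
  dir = (cos 240°, sin 240°) = (-0.5000, -0.8660); from cell (6,4)
  next x-line at t=1.3600, next y-line at t=0.7275; Δt_x=2.0000, Δt_y=1.1547
    y: enter (6,3) at t=0.7275
    x: enter (5,3) at t=1.3600
    y: enter (5,2) at t=1.8822
    y: enter (5,1) at t=3.0369
    x: enter (4,1) at t=3.3600
    y: enter (4,0) at t=4.1916 ← occupied
  → r_4 = 4.1916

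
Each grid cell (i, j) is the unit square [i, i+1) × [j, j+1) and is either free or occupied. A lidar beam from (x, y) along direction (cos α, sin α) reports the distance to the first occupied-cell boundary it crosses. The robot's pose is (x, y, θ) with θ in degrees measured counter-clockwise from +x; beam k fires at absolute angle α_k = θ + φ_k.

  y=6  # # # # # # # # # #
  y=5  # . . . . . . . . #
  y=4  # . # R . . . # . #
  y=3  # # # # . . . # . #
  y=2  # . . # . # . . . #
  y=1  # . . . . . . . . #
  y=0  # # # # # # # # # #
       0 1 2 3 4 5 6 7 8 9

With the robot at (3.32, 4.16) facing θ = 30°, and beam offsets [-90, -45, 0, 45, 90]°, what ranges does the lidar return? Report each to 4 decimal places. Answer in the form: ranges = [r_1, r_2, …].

beam 1: φ=-90°, α=300°
  dir = (cos 300°, sin 300°) = (0.5000, -0.8660); from cell (3,4)
  next x-line at t=1.3600, next y-line at t=0.1848; Δt_x=2.0000, Δt_y=1.1547
    y: enter (3,3) at t=0.1848 ← occupied
  → r_1 = 0.1848
beam 2: φ=-45°, α=345°
  dir = (cos 345°, sin 345°) = (0.9659, -0.2588); from cell (3,4)
  next x-line at t=0.7040, next y-line at t=0.6182; Δt_x=1.0353, Δt_y=3.8637
    y: enter (3,3) at t=0.6182 ← occupied
  → r_2 = 0.6182
beam 3: φ=0°, α=30°
  dir = (cos 30°, sin 30°) = (0.8660, 0.5000); from cell (3,4)
  next x-line at t=0.7852, next y-line at t=1.6800; Δt_x=1.1547, Δt_y=2.0000
    x: enter (4,4) at t=0.7852
    y: enter (4,5) at t=1.6800
    x: enter (5,5) at t=1.9399
    x: enter (6,5) at t=3.0946
    y: enter (6,6) at t=3.6800 ← occupied
  → r_3 = 3.6800
beam 4: φ=45°, α=75°
  dir = (cos 75°, sin 75°) = (0.2588, 0.9659); from cell (3,4)
  next x-line at t=2.6273, next y-line at t=0.8696; Δt_x=3.8637, Δt_y=1.0353
    y: enter (3,5) at t=0.8696
    y: enter (3,6) at t=1.9049 ← occupied
  → r_4 = 1.9049
beam 5: φ=90°, α=120°
  dir = (cos 120°, sin 120°) = (-0.5000, 0.8660); from cell (3,4)
  next x-line at t=0.6400, next y-line at t=0.9699; Δt_x=2.0000, Δt_y=1.1547
    x: enter (2,4) at t=0.6400 ← occupied
  → r_5 = 0.6400

ranges = [0.1848, 0.6182, 3.6800, 1.9049, 0.6400]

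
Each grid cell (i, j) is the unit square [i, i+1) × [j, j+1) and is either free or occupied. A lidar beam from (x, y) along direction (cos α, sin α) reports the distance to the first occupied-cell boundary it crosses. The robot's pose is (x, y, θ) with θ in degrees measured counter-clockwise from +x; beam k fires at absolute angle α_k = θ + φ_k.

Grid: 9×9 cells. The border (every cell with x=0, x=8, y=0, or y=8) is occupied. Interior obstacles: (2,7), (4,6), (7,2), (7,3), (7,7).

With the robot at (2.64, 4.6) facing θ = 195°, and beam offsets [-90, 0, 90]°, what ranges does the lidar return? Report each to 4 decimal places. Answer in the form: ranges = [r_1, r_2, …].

ranges = [3.5199, 1.6979, 3.7270]

beam 1: φ=-90°, α=105°
  cosα=-0.2588 sinα=0.9659 | (2,4) | tMaxX 2.4728 tMaxY 0.4141 | tΔX 3.8637 tΔY 1.0353
    t=0.4141 [y] (2,5)
    t=1.4494 [y] (2,6)
    t=2.4728 [x] (1,6)
    t=2.4847 [y] (1,7)
    t=3.5199 [y] (1,8) — stop
  → r_1 = 3.5199
beam 2: φ=0°, α=195°
  cosα=-0.9659 sinα=-0.2588 | (2,4) | tMaxX 0.6626 tMaxY 2.3182 | tΔX 1.0353 tΔY 3.8637
    t=0.6626 [x] (1,4)
    t=1.6979 [x] (0,4) — stop
  → r_2 = 1.6979
beam 3: φ=90°, α=285°
  cosα=0.2588 sinα=-0.9659 | (2,4) | tMaxX 1.3909 tMaxY 0.6212 | tΔX 3.8637 tΔY 1.0353
    t=0.6212 [y] (2,3)
    t=1.3909 [x] (3,3)
    t=1.6564 [y] (3,2)
    t=2.6917 [y] (3,1)
    t=3.7270 [y] (3,0) — stop
  → r_3 = 3.7270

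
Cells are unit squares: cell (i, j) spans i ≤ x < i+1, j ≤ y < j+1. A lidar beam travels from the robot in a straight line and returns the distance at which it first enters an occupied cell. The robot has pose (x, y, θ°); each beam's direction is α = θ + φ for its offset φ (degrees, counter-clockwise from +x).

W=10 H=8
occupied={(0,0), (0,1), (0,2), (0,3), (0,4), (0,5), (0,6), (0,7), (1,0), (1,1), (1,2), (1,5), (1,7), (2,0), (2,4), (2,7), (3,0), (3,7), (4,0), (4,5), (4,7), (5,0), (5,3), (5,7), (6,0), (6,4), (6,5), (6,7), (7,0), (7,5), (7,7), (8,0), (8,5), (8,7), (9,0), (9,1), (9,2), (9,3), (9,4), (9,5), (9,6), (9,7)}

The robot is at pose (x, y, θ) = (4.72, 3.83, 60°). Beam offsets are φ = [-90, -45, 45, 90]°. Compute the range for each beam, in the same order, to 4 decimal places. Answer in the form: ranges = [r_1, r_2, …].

ranges = [0.3233, 0.2899, 1.2113, 1.9861]

beam 1: φ=-90°, α=330°
  direction (0.8660, -0.5000); cell (4,3); t to first gridline: x 0.3233, y 1.6600 (then +1.1547 / +2.0000)
    (5,3) via x @ 0.3233  # hit
  → r_1 = 0.3233
beam 2: φ=-45°, α=15°
  direction (0.9659, 0.2588); cell (4,3); t to first gridline: x 0.2899, y 0.6568 (then +1.0353 / +3.8637)
    (5,3) via x @ 0.2899  # hit
  → r_2 = 0.2899
beam 3: φ=45°, α=105°
  direction (-0.2588, 0.9659); cell (4,3); t to first gridline: x 2.7819, y 0.1760 (then +3.8637 / +1.0353)
    (4,4) via y @ 0.1760
    (4,5) via y @ 1.2113  # hit
  → r_3 = 1.2113
beam 4: φ=90°, α=150°
  direction (-0.8660, 0.5000); cell (4,3); t to first gridline: x 0.8314, y 0.3400 (then +1.1547 / +2.0000)
    (4,4) via y @ 0.3400
    (3,4) via x @ 0.8314
    (2,4) via x @ 1.9861  # hit
  → r_4 = 1.9861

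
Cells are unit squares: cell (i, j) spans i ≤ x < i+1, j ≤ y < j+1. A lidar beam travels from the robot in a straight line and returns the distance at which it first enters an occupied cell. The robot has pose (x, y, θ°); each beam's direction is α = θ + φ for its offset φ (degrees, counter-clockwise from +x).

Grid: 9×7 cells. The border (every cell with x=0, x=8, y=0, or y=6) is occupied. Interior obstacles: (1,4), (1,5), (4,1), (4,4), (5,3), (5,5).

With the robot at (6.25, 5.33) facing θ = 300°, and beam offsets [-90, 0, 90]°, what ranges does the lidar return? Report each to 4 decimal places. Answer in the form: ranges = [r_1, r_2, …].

beam 1: φ=-90°, α=210°
  cosα=-0.8660 sinα=-0.5000 | (6,5) | tMaxX 0.2887 tMaxY 0.6600 | tΔX 1.1547 tΔY 2.0000
    t=0.2887 [x] (5,5) — stop
  → r_1 = 0.2887
beam 2: φ=0°, α=300°
  cosα=0.5000 sinα=-0.8660 | (6,5) | tMaxX 1.5000 tMaxY 0.3811 | tΔX 2.0000 tΔY 1.1547
    t=0.3811 [y] (6,4)
    t=1.5000 [x] (7,4)
    t=1.5358 [y] (7,3)
    t=2.6905 [y] (7,2)
    t=3.5000 [x] (8,2) — stop
  → r_2 = 3.5000
beam 3: φ=90°, α=30°
  cosα=0.8660 sinα=0.5000 | (6,5) | tMaxX 0.8660 tMaxY 1.3400 | tΔX 1.1547 tΔY 2.0000
    t=0.8660 [x] (7,5)
    t=1.3400 [y] (7,6) — stop
  → r_3 = 1.3400

ranges = [0.2887, 3.5000, 1.3400]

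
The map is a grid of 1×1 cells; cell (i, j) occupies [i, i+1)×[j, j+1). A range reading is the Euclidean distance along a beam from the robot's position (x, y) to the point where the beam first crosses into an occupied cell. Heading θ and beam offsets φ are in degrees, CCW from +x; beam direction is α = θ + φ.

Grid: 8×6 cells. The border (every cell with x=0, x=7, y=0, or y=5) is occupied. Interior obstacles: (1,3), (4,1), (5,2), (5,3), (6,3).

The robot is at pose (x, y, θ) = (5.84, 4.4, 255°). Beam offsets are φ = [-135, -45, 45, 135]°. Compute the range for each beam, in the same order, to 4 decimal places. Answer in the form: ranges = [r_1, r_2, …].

ranges = [0.6928, 0.8000, 0.4619, 1.2000]

beam 1: φ=-135°, α=120°
  cosα=-0.5000 sinα=0.8660 | (5,4) | tMaxX 1.6800 tMaxY 0.6928 | tΔX 2.0000 tΔY 1.1547
    t=0.6928 [y] (5,5) — stop
  → r_1 = 0.6928
beam 2: φ=-45°, α=210°
  cosα=-0.8660 sinα=-0.5000 | (5,4) | tMaxX 0.9699 tMaxY 0.8000 | tΔX 1.1547 tΔY 2.0000
    t=0.8000 [y] (5,3) — stop
  → r_2 = 0.8000
beam 3: φ=45°, α=300°
  cosα=0.5000 sinα=-0.8660 | (5,4) | tMaxX 0.3200 tMaxY 0.4619 | tΔX 2.0000 tΔY 1.1547
    t=0.3200 [x] (6,4)
    t=0.4619 [y] (6,3) — stop
  → r_3 = 0.4619
beam 4: φ=135°, α=30°
  cosα=0.8660 sinα=0.5000 | (5,4) | tMaxX 0.1848 tMaxY 1.2000 | tΔX 1.1547 tΔY 2.0000
    t=0.1848 [x] (6,4)
    t=1.2000 [y] (6,5) — stop
  → r_4 = 1.2000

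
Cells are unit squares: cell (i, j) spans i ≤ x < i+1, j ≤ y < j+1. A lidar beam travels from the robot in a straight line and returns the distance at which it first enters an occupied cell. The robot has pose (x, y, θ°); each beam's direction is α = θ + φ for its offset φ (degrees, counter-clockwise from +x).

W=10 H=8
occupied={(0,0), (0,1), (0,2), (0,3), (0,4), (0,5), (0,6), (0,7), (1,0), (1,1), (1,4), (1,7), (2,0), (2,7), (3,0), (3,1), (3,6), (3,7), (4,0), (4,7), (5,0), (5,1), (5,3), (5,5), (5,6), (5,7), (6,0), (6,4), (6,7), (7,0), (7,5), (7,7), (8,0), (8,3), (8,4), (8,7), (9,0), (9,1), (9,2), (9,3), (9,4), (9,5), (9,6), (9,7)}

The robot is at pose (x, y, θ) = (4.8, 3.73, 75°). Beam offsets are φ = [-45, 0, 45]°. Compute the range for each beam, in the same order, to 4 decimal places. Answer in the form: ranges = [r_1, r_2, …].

beam 1: φ=-45°, α=30°
  direction (0.8660, 0.5000); cell (4,3); t to first gridline: x 0.2309, y 0.5400 (then +1.1547 / +2.0000)
    (5,3) via x @ 0.2309  # hit
  → r_1 = 0.2309
beam 2: φ=0°, α=75°
  direction (0.2588, 0.9659); cell (4,3); t to first gridline: x 0.7727, y 0.2795 (then +3.8637 / +1.0353)
    (4,4) via y @ 0.2795
    (5,4) via x @ 0.7727
    (5,5) via y @ 1.3148  # hit
  → r_2 = 1.3148
beam 3: φ=45°, α=120°
  direction (-0.5000, 0.8660); cell (4,3); t to first gridline: x 1.6000, y 0.3118 (then +2.0000 / +1.1547)
    (4,4) via y @ 0.3118
    (4,5) via y @ 1.4665
    (3,5) via x @ 1.6000
    (3,6) via y @ 2.6212  # hit
  → r_3 = 2.6212

ranges = [0.2309, 1.3148, 2.6212]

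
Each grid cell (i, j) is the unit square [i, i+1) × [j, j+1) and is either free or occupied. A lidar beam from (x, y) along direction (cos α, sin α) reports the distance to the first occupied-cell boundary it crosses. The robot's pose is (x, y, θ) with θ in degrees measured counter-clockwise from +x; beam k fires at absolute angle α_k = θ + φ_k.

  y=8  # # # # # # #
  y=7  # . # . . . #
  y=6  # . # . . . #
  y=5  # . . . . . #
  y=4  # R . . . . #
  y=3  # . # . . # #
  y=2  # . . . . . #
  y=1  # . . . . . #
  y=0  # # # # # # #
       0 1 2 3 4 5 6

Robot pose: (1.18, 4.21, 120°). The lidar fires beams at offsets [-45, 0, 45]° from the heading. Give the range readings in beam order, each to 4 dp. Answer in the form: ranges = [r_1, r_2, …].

beam 1: φ=-45°, α=75°
  cosα=0.2588 sinα=0.9659 | (1,4) | tMaxX 3.1682 tMaxY 0.8179 | tΔX 3.8637 tΔY 1.0353
    t=0.8179 [y] (1,5)
    t=1.8531 [y] (1,6)
    t=2.8884 [y] (1,7)
    t=3.1682 [x] (2,7) — stop
  → r_1 = 3.1682
beam 2: φ=0°, α=120°
  cosα=-0.5000 sinα=0.8660 | (1,4) | tMaxX 0.3600 tMaxY 0.9122 | tΔX 2.0000 tΔY 1.1547
    t=0.3600 [x] (0,4) — stop
  → r_2 = 0.3600
beam 3: φ=45°, α=165°
  cosα=-0.9659 sinα=0.2588 | (1,4) | tMaxX 0.1863 tMaxY 3.0523 | tΔX 1.0353 tΔY 3.8637
    t=0.1863 [x] (0,4) — stop
  → r_3 = 0.1863

ranges = [3.1682, 0.3600, 0.1863]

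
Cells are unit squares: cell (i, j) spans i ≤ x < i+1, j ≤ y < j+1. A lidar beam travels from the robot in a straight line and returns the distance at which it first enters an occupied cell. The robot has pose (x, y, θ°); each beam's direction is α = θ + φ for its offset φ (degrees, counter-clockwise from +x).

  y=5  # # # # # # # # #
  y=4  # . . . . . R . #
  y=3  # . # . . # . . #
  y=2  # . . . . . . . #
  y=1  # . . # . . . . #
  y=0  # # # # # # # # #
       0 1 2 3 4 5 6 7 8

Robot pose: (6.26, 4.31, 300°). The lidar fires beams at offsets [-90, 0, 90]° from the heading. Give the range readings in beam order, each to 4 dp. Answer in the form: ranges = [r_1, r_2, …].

ranges = [0.6200, 3.4800, 1.3800]

beam 1: φ=-90°, α=210°
  direction (-0.8660, -0.5000); cell (6,4); t to first gridline: x 0.3002, y 0.6200 (then +1.1547 / +2.0000)
    (5,4) via x @ 0.3002
    (5,3) via y @ 0.6200  # hit
  → r_1 = 0.6200
beam 2: φ=0°, α=300°
  direction (0.5000, -0.8660); cell (6,4); t to first gridline: x 1.4800, y 0.3580 (then +2.0000 / +1.1547)
    (6,3) via y @ 0.3580
    (7,3) via x @ 1.4800
    (7,2) via y @ 1.5127
    (7,1) via y @ 2.6674
    (8,1) via x @ 3.4800  # hit
  → r_2 = 3.4800
beam 3: φ=90°, α=30°
  direction (0.8660, 0.5000); cell (6,4); t to first gridline: x 0.8545, y 1.3800 (then +1.1547 / +2.0000)
    (7,4) via x @ 0.8545
    (7,5) via y @ 1.3800  # hit
  → r_3 = 1.3800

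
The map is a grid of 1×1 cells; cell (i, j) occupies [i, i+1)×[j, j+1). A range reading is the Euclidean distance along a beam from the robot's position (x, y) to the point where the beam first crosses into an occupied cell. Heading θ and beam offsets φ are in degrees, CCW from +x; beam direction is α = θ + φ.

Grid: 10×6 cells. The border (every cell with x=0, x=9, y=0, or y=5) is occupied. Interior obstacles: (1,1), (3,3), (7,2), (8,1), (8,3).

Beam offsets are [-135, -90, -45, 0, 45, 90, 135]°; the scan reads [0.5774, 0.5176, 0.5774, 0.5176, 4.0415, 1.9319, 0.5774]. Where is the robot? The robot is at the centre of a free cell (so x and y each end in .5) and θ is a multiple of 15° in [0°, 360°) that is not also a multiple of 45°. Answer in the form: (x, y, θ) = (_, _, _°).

(x, y, θ) = (7.5, 1.5, 105°)

Enumerate (i+0.5, j+0.5, θ) over the 27 free cells and 16 admissible headings. For each, cast all 7 beams and compare to the given ranges.
  (6.5, 4.5, 60°): beam 1 = 1.9319 ≠ 0.5774 ✗
  (7.5, 3.5, 120°): beam 1 = 0.5176 ≠ 0.5774 ✗
  (5.5, 1.5, 150°): beam 1 = 1.9319 ≠ 0.5774 ✗
  …
  (7.5, 1.5, 105°): r_1=0.5774, r_2=0.5176, r_3=0.5774, r_4=0.5176, r_5=4.0415, r_6=1.9319, r_7=0.5774 — all match ✓
Only this pose fits every beam.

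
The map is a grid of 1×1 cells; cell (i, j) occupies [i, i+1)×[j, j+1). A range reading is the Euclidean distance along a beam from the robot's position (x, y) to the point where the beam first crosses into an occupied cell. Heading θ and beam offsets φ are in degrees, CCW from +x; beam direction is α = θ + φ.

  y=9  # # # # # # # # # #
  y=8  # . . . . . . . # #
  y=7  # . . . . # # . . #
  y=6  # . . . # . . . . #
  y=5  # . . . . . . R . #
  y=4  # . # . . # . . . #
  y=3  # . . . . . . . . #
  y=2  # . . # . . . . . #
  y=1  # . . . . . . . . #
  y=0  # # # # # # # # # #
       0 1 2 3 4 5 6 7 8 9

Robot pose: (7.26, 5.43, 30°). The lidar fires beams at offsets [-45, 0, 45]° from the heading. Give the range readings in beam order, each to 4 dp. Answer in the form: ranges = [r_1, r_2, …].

ranges = [1.8014, 2.0092, 2.8591]

beam 1: φ=-45°, α=345°
  cosα=0.9659 sinα=-0.2588 | (7,5) | tMaxX 0.7661 tMaxY 1.6614 | tΔX 1.0353 tΔY 3.8637
    t=0.7661 [x] (8,5)
    t=1.6614 [y] (8,4)
    t=1.8014 [x] (9,4) — stop
  → r_1 = 1.8014
beam 2: φ=0°, α=30°
  cosα=0.8660 sinα=0.5000 | (7,5) | tMaxX 0.8545 tMaxY 1.1400 | tΔX 1.1547 tΔY 2.0000
    t=0.8545 [x] (8,5)
    t=1.1400 [y] (8,6)
    t=2.0092 [x] (9,6) — stop
  → r_2 = 2.0092
beam 3: φ=45°, α=75°
  cosα=0.2588 sinα=0.9659 | (7,5) | tMaxX 2.8591 tMaxY 0.5901 | tΔX 3.8637 tΔY 1.0353
    t=0.5901 [y] (7,6)
    t=1.6254 [y] (7,7)
    t=2.6607 [y] (7,8)
    t=2.8591 [x] (8,8) — stop
  → r_3 = 2.8591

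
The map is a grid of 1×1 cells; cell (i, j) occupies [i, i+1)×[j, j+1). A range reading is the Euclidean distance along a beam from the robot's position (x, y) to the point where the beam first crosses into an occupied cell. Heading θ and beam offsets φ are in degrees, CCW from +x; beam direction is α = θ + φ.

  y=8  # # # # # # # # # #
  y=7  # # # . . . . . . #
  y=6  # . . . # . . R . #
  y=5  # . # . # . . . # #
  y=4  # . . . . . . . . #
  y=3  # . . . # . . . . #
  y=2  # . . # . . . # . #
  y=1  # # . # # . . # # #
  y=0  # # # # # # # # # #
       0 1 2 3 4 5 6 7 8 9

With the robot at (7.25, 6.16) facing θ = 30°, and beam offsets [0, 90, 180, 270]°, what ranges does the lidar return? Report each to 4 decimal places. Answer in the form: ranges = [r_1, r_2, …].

ranges = [2.0207, 2.1246, 7.2169, 3.5000]

beam 1: φ=0°, α=30°
  d=(0.8660,0.5000)  start (7,6)  tX=0.8660 tY=1.6800  stride 1/|dx|=1.1547 1/|dy|=2.0000
    cross x-line → (8,6), t=0.8660
    cross y-line → (8,7), t=1.6800
    cross x-line → (9,7), t=2.0207 (wall)
  → r_1 = 2.0207
beam 2: φ=90°, α=120°
  d=(-0.5000,0.8660)  start (7,6)  tX=0.5000 tY=0.9699  stride 1/|dx|=2.0000 1/|dy|=1.1547
    cross x-line → (6,6), t=0.5000
    cross y-line → (6,7), t=0.9699
    cross y-line → (6,8), t=2.1246 (wall)
  → r_2 = 2.1246
beam 3: φ=180°, α=210°
  d=(-0.8660,-0.5000)  start (7,6)  tX=0.2887 tY=0.3200  stride 1/|dx|=1.1547 1/|dy|=2.0000
    cross x-line → (6,6), t=0.2887
    cross y-line → (6,5), t=0.3200
    cross x-line → (5,5), t=1.4434
    cross y-line → (5,4), t=2.3200
    cross x-line → (4,4), t=2.5981
    cross x-line → (3,4), t=3.7528
    cross y-line → (3,3), t=4.3200
    cross x-line → (2,3), t=4.9075
    cross x-line → (1,3), t=6.0622
    cross y-line → (1,2), t=6.3200
    cross x-line → (0,2), t=7.2169 (wall)
  → r_3 = 7.2169
beam 4: φ=270°, α=300°
  d=(0.5000,-0.8660)  start (7,6)  tX=1.5000 tY=0.1848  stride 1/|dx|=2.0000 1/|dy|=1.1547
    cross y-line → (7,5), t=0.1848
    cross y-line → (7,4), t=1.3395
    cross x-line → (8,4), t=1.5000
    cross y-line → (8,3), t=2.4942
    cross x-line → (9,3), t=3.5000 (wall)
  → r_4 = 3.5000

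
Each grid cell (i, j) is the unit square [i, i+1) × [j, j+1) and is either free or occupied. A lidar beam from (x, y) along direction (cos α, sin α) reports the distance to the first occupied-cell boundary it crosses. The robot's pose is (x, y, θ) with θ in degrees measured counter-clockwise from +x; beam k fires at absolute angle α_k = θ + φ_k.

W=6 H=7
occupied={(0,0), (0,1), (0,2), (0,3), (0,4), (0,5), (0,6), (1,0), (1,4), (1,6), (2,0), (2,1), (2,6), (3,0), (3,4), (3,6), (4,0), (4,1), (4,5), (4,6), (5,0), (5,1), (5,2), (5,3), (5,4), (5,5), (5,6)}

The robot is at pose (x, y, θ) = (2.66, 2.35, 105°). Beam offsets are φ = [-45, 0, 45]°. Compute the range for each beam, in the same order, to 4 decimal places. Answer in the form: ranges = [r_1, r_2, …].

beam 1: φ=-45°, α=60°
  d=(0.5000,0.8660)  start (2,2)  tX=0.6800 tY=0.7506  stride 1/|dx|=2.0000 1/|dy|=1.1547
    cross x-line → (3,2), t=0.6800
    cross y-line → (3,3), t=0.7506
    cross y-line → (3,4), t=1.9053 (wall)
  → r_1 = 1.9053
beam 2: φ=0°, α=105°
  d=(-0.2588,0.9659)  start (2,2)  tX=2.5500 tY=0.6729  stride 1/|dx|=3.8637 1/|dy|=1.0353
    cross y-line → (2,3), t=0.6729
    cross y-line → (2,4), t=1.7082
    cross x-line → (1,4), t=2.5500 (wall)
  → r_2 = 2.5500
beam 3: φ=45°, α=150°
  d=(-0.8660,0.5000)  start (2,2)  tX=0.7621 tY=1.3000  stride 1/|dx|=1.1547 1/|dy|=2.0000
    cross x-line → (1,2), t=0.7621
    cross y-line → (1,3), t=1.3000
    cross x-line → (0,3), t=1.9168 (wall)
  → r_3 = 1.9168

ranges = [1.9053, 2.5500, 1.9168]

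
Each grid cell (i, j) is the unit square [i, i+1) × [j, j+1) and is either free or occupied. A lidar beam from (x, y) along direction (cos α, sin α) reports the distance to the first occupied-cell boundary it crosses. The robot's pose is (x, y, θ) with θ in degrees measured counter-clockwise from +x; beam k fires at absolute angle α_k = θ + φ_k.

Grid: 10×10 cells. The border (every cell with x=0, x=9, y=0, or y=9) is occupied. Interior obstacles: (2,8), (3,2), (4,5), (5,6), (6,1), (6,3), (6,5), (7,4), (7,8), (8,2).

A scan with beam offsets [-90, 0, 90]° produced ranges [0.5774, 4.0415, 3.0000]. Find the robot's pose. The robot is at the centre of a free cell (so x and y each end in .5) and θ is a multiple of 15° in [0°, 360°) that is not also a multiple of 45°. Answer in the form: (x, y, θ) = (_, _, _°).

(x, y, θ) = (4.5, 4.5, 210°)

Enumerate (i+0.5, j+0.5, θ) over the 54 free cells and 16 admissible headings. For each, cast all 3 beams and compare to the given ranges.
  (7.5, 7.5, 60°): beam 1 = 1.7321 ≠ 0.5774 ✗
  (5.5, 4.5, 285°): beam 1 = 4.6587 ≠ 0.5774 ✗
  (5.5, 3.5, 15°): beam 1 = 1.9319 ≠ 0.5774 ✗
  (1.5, 2.5, 120°): beam 1 = 5.1962 ≠ 0.5774 ✗
  (2.5, 5.5, 210°): beam 1 = 3.0000 ≠ 0.5774 ✗
  …
  (4.5, 4.5, 210°): r_1=0.5774, r_2=4.0415, r_3=3.0000 — all match ✓
Only this pose fits every beam.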